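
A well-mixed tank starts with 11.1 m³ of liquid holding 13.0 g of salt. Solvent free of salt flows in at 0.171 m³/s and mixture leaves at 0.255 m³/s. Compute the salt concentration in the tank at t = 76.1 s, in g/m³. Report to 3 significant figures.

Total volume: dV/dt = Q_in − Q_out = -0.084000 m³/s, so V(t) = 11.1 − 0.084000 t and V(76.1) = 4.7076 m³.
Species balance (pure solvent in): dm/dt = −Q_out · m/V(t).
dm/m = −Q_out dt/(V₀ − 0.084000 t); integrating gives ln(m/m₀) = −(Q_out/(Q_in−Q_out)) ln(V/V₀).
m = m₀ (V₀/V)^(Q_out/(Q_in−Q_out)) = 13.0 × (11.1/4.7076)^(-3.0357) = 0.96176 g.
C = m/V = 0.96176/4.7076 = 0.20430 g/m³.

0.204 g/m³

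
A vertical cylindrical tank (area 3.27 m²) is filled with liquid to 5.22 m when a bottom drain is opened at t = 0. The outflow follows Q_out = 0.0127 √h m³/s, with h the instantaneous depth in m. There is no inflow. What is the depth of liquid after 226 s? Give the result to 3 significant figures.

A dh/dt = −Q_out = −0.0127 √h.
∫ h^(−1/2) dh = −(0.0127/A) ∫ dt, giving 2√h = 2√h₀ − (0.0127/A) t.
√h = √5.22 − 0.0127·226/(2·3.27) = 2.2847 − 0.43887 = 1.8459.
h = 1.8459² = 3.4072 m.

3.41 m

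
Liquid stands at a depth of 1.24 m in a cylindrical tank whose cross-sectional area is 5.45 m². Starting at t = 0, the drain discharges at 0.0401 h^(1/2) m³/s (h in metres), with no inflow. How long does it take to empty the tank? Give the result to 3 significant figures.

303 s

With no inflow, A dh/dt = −0.0401 √h.
∫ h^(−1/2) dh = −(0.0401/A) ∫ dt, giving 2√h = 2√h₀ − (0.0401/A) t.
Set h = 0: 2√h₀ = (0.0401/A) t_empty ⇒ t_empty = 2A√h₀/0.0401.
t_empty = 2·5.45·√1.24/0.0401 = 10.900·1.1136/0.0401 = 302.69 s.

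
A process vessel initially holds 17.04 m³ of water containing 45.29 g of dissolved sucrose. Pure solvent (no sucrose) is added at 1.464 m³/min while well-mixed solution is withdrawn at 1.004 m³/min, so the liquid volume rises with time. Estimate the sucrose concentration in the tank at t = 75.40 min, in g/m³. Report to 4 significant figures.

0.07759 g/m³

Total volume: dV/dt = Q_in − Q_out = 0.460000 m³/min, so V(t) = 17.04 + 0.460000 t and V(75.40) = 51.7240 m³.
No sucrose enters, so dm/dt = −Q_out · (m/V).
Separate: dm/m = −Q_out dt/V(t) ⇒ ln(m/m₀) = −(Q_out/(Q_in−Q_out)) ln(V/V₀).
m = m₀ (V₀/V)^(Q_out/(Q_in−Q_out)) = 45.29 × (17.04/51.7240)^(2.18261) = 4.01328 g.
C = m/V = 4.01328/51.7240 = 0.0775903 g/m³.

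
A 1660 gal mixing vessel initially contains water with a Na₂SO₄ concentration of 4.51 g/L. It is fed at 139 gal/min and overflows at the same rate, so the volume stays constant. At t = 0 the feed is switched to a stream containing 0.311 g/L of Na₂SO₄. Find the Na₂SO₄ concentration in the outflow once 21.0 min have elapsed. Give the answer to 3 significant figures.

Mass balance on the solute (V constant): V dC/dt = Q(C_in − C).
Rewrite as dC/dt + C/τ = C_in/τ, τ = V/Q = 11.942 min.
C approaches C_in exponentially: C(t) = C_in + (C₀ − C_in) e^(−t/τ).
C(21.0) = 0.311 + (4.51 − 0.311)·e^(−21.0/11.942) = 0.311 + (4.1990)·0.17231 = 1.0345 g/L.

1.03 g/L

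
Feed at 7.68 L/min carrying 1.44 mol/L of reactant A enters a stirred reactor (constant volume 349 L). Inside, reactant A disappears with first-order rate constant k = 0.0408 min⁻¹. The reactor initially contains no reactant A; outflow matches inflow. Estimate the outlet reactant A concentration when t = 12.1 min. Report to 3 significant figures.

V dC/dt = Q(C_in − C) − k V C.
dC/dt = (Q/V) C_in − (Q/V + k) C; effective rate a = Q/V + k = 0.022006 + 0.0408 = 0.062806 min⁻¹.
C_ss = Q C_in/(Q + kV) = 0.50454 mol/L; C(t) = C_ss + (C₀ − C_ss) e^(−a t).
C(12.1) = 0.50454 + (-0.50454)·e^(−0.062806·12.1) = 0.50454 + (-0.50454)·0.46769 = 0.26857 mol/L.

0.269 mol/L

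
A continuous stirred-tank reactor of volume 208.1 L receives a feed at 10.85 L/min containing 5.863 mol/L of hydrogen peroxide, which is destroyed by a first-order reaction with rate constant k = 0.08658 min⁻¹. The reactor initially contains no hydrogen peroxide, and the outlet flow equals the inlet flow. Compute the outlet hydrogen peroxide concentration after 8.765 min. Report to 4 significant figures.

V dC/dt = Q(C_in − C) − k V C.
dC/dt = (Q/V) C_in − (Q/V + k) C; effective rate a = Q/V + k = 0.0521384 + 0.08658 = 0.138718 min⁻¹.
C_ss = Q C_in/(Q + kV) = 2.20365 mol/L; C(t) = C_ss + (C₀ − C_ss) e^(−a t).
C(8.765) = 2.20365 + (-2.20365)·e^(−0.138718·8.765) = 2.20365 + (-2.20365)·0.296453 = 1.55037 mol/L.

1.550 mol/L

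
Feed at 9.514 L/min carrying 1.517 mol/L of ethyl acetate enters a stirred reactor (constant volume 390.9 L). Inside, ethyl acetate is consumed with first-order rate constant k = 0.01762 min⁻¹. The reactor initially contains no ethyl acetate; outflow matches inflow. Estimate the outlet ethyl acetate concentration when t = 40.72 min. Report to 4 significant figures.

0.7206 mol/L

Accumulation = in − out − consumed: V dC/dt = Q C_in − Q C − k V C.
This is linear with rate a = Q/V + k = 0.0419587 min⁻¹.
C_ss = Q C_in/(Q + kV) = 0.879956 mol/L; C(t) = C_ss + (C₀ − C_ss) e^(−a t).
C(40.72) = 0.879956 + (-0.879956)·e^(−0.0419587·40.72) = 0.879956 + (-0.879956)·0.181127 = 0.720573 mol/L.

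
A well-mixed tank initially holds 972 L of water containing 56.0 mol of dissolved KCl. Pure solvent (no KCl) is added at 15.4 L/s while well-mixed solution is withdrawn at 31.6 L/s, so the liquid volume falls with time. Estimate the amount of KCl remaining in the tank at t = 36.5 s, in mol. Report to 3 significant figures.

9.00 mol

Let m(t) be the amount of KCl. Volume: V(t) = V₀ + (Q_in − Q_out) t = 972 − 16.200 t; V(36.5) = 380.70 L.
No KCl enters, so dm/dt = −Q_out · (m/V).
dm/m = −Q_out dt/(V₀ − 16.200 t); integrating gives ln(m/m₀) = −(Q_out/(Q_in−Q_out)) ln(V/V₀).
m = m₀ (V₀/V)^(Q_out/(Q_in−Q_out)) = 56.0 × (972/380.70)^(-1.9506) = 8.9975 mol.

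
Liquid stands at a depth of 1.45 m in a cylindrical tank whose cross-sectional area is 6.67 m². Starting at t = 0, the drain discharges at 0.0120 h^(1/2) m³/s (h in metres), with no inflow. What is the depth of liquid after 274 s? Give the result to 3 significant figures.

0.917 m

Unsteady balance on liquid volume: A dh/dt = −0.0120 √h.
Separate and integrate: 2(√h − √h₀) = −(0.0120/A) t.
√h = √1.45 − 0.0120·274/(2·6.67) = 1.2042 − 0.24648 = 0.95768.
h = 0.95768² = 0.91716 m.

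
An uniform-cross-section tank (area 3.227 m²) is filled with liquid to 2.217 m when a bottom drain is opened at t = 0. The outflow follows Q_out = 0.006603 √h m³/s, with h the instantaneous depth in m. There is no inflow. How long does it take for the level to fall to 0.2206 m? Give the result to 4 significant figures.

996.3 s

Volume balance on the tank: A dh/dt = −0.006603 √h.
This is separable: 2 d(√h)/dt = −0.006603/A, so √h = √h₀ − (0.006603/(2A)) t.
t = 2A(√h₀ − √h)/0.006603 = 2·3.227·(√2.217 − √0.2206)/0.006603
  = 6.45400 × (1.48896 − 0.469681) / 0.006603 = 996.278 s.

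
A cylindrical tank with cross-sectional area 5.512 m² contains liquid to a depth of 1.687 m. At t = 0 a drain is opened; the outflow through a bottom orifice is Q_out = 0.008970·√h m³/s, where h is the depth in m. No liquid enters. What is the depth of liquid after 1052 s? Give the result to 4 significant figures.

0.1961 m

A dh/dt = −Q_out = −0.008970 √h.
Separate and integrate: 2(√h − √h₀) = −(0.008970/A) t.
√h = √1.687 − 0.008970·1052/(2·5.512) = 1.29885 − 0.855991 = 0.442855.
h = 0.442855² = 0.196121 m.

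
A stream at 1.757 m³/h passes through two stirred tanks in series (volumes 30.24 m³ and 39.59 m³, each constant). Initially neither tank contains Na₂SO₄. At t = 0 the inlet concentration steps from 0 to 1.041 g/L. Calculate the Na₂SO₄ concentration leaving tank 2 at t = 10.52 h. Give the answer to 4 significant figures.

Species balance on tank i: dCᵢ/dt = (Cᵢ₋₁ − Cᵢ)/τᵢ with τᵢ = Vᵢ/Q.
τ₁ = 30.24/1.757 = 17.2112 h; τ₂ = 39.59/1.757 = 22.5327 h.
Solving the cascade with C₁(0)=C₂(0)=0 gives C₂(t) = C_in[1 − (τ₁ e^(−t/τ₁) − τ₂ e^(−t/τ₂))/(τ₁ − τ₂)].
At t = 10.52: e^(−t/τ₁) = 0.542682, e^(−t/τ₂) = 0.626958.
C₂ = 1.041·[1 − (17.2112·0.542682 − 22.5327·0.626958)/(-5.32157)] = 1.041·0.100477 = 0.104597 g/L.

0.1046 g/L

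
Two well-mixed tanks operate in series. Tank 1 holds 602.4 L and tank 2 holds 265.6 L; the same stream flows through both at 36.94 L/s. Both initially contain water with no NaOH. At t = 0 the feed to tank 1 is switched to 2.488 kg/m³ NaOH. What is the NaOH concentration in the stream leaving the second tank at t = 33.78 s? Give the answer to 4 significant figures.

1.945 kg/m³

Species balance on tank i: dCᵢ/dt = (Cᵢ₋₁ − Cᵢ)/τᵢ with τᵢ = Vᵢ/Q.
τ₁ = 602.4/36.94 = 16.3075 s; τ₂ = 265.6/36.94 = 7.19004 s.
Tank 1: C₁ = C_in(1 − e^(−t/τ₁)). Tank 2 (τ₁ ≠ τ₂): C₂ = C_in[1 − (τ₁ e^(−t/τ₁) − τ₂ e^(−t/τ₂))/(τ₁ − τ₂)].
At t = 33.78: e^(−t/τ₁) = 0.126005, e^(−t/τ₂) = 0.00911196.
C₂ = 2.488·[1 − (16.3075·0.126005 − 7.19004·0.00911196)/(9.11749)] = 2.488·0.781814 = 1.94515 kg/m³.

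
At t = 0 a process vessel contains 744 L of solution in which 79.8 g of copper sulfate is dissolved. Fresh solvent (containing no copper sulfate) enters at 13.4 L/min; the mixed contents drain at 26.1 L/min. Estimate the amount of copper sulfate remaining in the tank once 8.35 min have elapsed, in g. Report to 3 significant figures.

Let m(t) be the amount of copper sulfate. Volume: V(t) = V₀ + (Q_in − Q_out) t = 744 − 12.700 t; V(8.35) = 637.96 L.
No copper sulfate enters, so dm/dt = −Q_out · (m/V).
dm/m = −Q_out dt/(V₀ − 12.700 t); integrating gives ln(m/m₀) = −(Q_out/(Q_in−Q_out)) ln(V/V₀).
m = m₀ (V₀/V)^(Q_out/(Q_in−Q_out)) = 79.8 × (744/637.96)^(-2.0551) = 58.178 g.

58.2 g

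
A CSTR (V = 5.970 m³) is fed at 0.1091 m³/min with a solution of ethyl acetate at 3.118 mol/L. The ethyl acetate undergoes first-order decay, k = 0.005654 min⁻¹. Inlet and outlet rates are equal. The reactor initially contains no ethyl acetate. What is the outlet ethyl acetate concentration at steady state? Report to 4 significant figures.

2.381 mol/L

Species balance: V dC/dt = Q C_in − Q C − k V C.
Steady state (dC/dt = 0): C_ss = Q C_in/(Q + kV) = C_in/(1 + kV/Q).
C_ss = 0.1091·3.118/(0.1091 + 0.005654·5.970) = 0.340174/0.142854 = 2.38126 mol/L.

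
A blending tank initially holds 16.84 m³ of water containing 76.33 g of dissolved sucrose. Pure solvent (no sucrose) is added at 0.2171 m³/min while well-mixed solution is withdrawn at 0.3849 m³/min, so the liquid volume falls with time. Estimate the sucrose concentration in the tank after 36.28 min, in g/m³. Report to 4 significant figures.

Let m(t) be the amount of sucrose. Volume: V(t) = V₀ + (Q_in − Q_out) t = 16.84 − 0.167800 t; V(36.28) = 10.7522 m³.
Species balance (pure solvent in): dm/dt = −Q_out · m/V(t).
Separate: dm/m = −Q_out dt/V(t) ⇒ ln(m/m₀) = −(Q_out/(Q_in−Q_out)) ln(V/V₀).
m = m₀ (V₀/V)^(Q_out/(Q_in−Q_out)) = 76.33 × (16.84/10.7522)^(-2.29380) = 27.2748 g.
C = m/V = 27.2748/10.7522 = 2.53667 g/m³.

2.537 g/m³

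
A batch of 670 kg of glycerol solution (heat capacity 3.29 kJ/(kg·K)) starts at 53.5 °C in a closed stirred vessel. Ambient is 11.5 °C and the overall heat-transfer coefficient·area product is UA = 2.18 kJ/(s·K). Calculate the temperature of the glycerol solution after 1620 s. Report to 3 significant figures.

20.0 °C

M c_p dT/dt = −UA(T − T_amb).
dT/dt = (T_ss − T)/τ with T_ss = T_amb = 11.500 °C, τ = M c_p/UA = 670·3.29/2.18 = 1011.1 s.
This is linear first-order; T(t) = T_ss + (T₀ − T_ss) e^(−t/τ).
T(1620) = 11.500 + (42.000)·0.20146 = 19.962 °C.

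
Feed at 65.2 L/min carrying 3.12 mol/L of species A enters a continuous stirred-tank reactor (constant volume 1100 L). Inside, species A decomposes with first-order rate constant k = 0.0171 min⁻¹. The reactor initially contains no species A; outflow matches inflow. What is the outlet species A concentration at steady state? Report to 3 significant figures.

Accumulation = in − out − consumed: V dC/dt = Q C_in − Q C − k V C.
At steady state: 0 = Q C_in − (Q + kV) C_ss, so C_ss = Q C_in/(Q + kV).
C_ss = 65.2·3.12/(65.2 + 0.0171·1100) = 203.42/84.010 = 2.4214 mol/L.

2.42 mol/L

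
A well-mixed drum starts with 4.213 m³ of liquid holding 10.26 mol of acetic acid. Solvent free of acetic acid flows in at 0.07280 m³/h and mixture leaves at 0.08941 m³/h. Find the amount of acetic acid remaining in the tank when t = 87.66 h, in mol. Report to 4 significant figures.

1.047 mol

Let m(t) be the amount of acetic acid. Volume: V(t) = V₀ + (Q_in − Q_out) t = 4.213 − 0.0166100 t; V(87.66) = 2.75697 m³.
Species balance (pure solvent in): dm/dt = −Q_out · m/V(t).
Separate: dm/m = −Q_out dt/V(t) ⇒ ln(m/m₀) = −(Q_out/(Q_in−Q_out)) ln(V/V₀).
m = m₀ (V₀/V)^(Q_out/(Q_in−Q_out)) = 10.26 × (4.213/2.75697)^(-5.38290) = 1.04673 mol.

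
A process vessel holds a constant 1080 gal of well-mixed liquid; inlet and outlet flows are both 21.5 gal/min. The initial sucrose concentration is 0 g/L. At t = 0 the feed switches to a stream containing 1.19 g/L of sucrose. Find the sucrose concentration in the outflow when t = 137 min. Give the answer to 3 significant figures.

Transient balance on the dissolved component: V dC/dt = Q(C_in − C).
Time constant τ = V/Q = 1080/21.5 = 50.233 min.
Integrating: C(t) = C_in + (C₀ − C_in) e^(−t/τ).
C(137) = 1.19 + (0 − 1.19)·e^(−137/50.233) = 1.19 + (-1.1900)·0.065395 = 1.1122 g/L.

1.11 g/L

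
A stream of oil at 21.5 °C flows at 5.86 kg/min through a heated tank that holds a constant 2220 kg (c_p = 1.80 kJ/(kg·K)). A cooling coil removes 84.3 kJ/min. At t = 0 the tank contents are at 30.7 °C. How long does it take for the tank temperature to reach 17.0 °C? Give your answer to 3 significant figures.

Unsteady energy balance on the tank contents: M c_p dT/dt = ṁ c_p (T_in − T) − 84.3.
τ = M/ṁ = 378.84 min; T_ss = T_in − Q̇/(ṁ c_p) = 13.508 °C.
T(t) = T_ss + (T₀ − T_ss) e^(−t/τ). Set T = 17.0:
e^(−t/τ) = (17.0 − 13.508)/(30.7 − 13.508) = 0.20312
t = −378.84 · ln(0.20312) = 603.86 min.

604 min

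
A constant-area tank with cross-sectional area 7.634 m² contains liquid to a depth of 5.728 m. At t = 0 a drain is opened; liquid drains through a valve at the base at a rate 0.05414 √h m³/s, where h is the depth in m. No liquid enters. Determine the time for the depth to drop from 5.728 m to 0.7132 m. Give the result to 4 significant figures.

With no inflow, A dh/dt = −0.05414 √h.
This is separable: 2 d(√h)/dt = −0.05414/A, so √h = √h₀ − (0.05414/(2A)) t.
t = 2A(√h₀ − √h)/0.05414 = 2·7.634·(√5.728 − √0.7132)/0.05414
  = 15.2680 × (2.39332 − 0.844512) / 0.05414 = 436.780 s.

436.8 s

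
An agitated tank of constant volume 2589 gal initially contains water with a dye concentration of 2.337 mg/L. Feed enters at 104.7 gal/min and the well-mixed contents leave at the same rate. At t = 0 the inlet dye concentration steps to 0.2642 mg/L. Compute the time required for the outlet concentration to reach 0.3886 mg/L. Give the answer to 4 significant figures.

69.56 min

Species balance: V dC/dt = Q(C_in − C) ⇒ τ = V/Q = 24.7278 min.
C(t) = C_in + (C₀ − C_in) e^(−t/τ). Set C = 0.3886 and solve for t:
e^(−t/τ) = (C − C_in)/(C₀ − C_in) = (0.3886 − 0.2642)/(2.337 − 0.2642) = 0.0600154
t = −τ ln(…) = 24.7278 × 2.81315 = 69.5631 min.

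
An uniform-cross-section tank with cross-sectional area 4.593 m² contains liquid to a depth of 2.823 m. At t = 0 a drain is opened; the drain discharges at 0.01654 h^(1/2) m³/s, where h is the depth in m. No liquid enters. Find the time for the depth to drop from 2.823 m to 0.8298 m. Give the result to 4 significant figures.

427.2 s

A dh/dt = −Q_out = −0.01654 √h.
∫ h^(−1/2) dh = −(0.01654/A) ∫ dt, giving 2√h = 2√h₀ − (0.01654/A) t.
t = 2A(√h₀ − √h)/0.01654 = 2·4.593·(√2.823 − √0.8298)/0.01654
  = 9.18600 × (1.68018 − 0.910934) / 0.01654 = 427.224 s.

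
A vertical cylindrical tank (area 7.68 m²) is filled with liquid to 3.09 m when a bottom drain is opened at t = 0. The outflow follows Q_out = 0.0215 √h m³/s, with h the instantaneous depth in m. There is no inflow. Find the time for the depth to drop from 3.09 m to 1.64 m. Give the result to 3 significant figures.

Volume balance on the tank: A dh/dt = −0.0215 √h.
∫ h^(−1/2) dh = −(0.0215/A) ∫ dt, giving 2√h = 2√h₀ − (0.0215/A) t.
t = 2A(√h₀ − √h)/0.0215 = 2·7.68·(√3.09 − √1.64)/0.0215
  = 15.360 × (1.7578 − 1.2806) / 0.0215 = 340.93 s.

341 s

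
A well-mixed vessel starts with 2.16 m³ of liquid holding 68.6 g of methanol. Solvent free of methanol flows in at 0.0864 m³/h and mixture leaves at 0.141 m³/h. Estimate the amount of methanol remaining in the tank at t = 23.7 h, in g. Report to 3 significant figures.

Let m(t) be the amount of methanol. Volume: V(t) = V₀ + (Q_in − Q_out) t = 2.16 − 0.054600 t; V(23.7) = 0.86598 m³.
Solute balance: dm/dt = 0 − Q_out C = −Q_out m/V(t).
dm/m = −Q_out dt/(V₀ − 0.054600 t); integrating gives ln(m/m₀) = −(Q_out/(Q_in−Q_out)) ln(V/V₀).
m = m₀ (V₀/V)^(Q_out/(Q_in−Q_out)) = 68.6 × (2.16/0.86598)^(-2.5824) = 6.4751 g.

6.48 g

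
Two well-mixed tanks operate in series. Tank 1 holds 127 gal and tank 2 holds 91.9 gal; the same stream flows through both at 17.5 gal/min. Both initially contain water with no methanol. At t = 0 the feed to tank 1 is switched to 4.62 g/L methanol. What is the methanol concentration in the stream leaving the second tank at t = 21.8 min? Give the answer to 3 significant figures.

Each tank obeys Vᵢ dCᵢ/dt = Q(Cᵢ₋₁ − Cᵢ), so τᵢ = Vᵢ/Q.
τ₁ = 127/17.5 = 7.2571 min; τ₂ = 91.9/17.5 = 5.2514 min.
Solving the cascade with C₁(0)=C₂(0)=0 gives C₂(t) = C_in[1 − (τ₁ e^(−t/τ₁) − τ₂ e^(−t/τ₂))/(τ₁ − τ₂)].
At t = 21.8: e^(−t/τ₁) = 0.049591, e^(−t/τ₂) = 0.015745.
C₂ = 4.62·[1 − (7.2571·0.049591 − 5.2514·0.015745)/(2.0057)] = 4.62·0.86179 = 3.9815 g/L.

3.98 g/L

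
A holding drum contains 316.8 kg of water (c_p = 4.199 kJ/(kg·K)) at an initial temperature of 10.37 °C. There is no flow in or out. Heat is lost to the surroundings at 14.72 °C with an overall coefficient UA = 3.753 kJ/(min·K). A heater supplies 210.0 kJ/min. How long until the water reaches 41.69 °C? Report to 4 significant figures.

Energy balance: M c_p dT/dt = −UA(T − T_amb) + Q̇.
τ = M c_p/UA = 354.448 min; T_ss = T_amb + Q̇/UA = 14.72 + 210.0/3.753 = 70.6752 °C.
T(t) = T_ss + (T₀ − T_ss)e^(−t/τ); set T = 41.69:
t = −τ ln[(T − T_ss)/(T₀ − T_ss)] = −354.448 · ln(0.480642) = 259.680 min.

259.7 min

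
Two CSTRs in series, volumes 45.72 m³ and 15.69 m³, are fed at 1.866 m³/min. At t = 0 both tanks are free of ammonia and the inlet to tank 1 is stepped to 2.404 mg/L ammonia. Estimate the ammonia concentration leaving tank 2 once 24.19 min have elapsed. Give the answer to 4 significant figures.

Each tank obeys Vᵢ dCᵢ/dt = Q(Cᵢ₋₁ − Cᵢ), so τᵢ = Vᵢ/Q.
τ₁ = 45.72/1.866 = 24.5016 min; τ₂ = 15.69/1.866 = 8.40836 min.
Solving the cascade with C₁(0)=C₂(0)=0 gives C₂(t) = C_in[1 − (τ₁ e^(−t/τ₁) − τ₂ e^(−t/τ₂))/(τ₁ − τ₂)].
At t = 24.19: e^(−t/τ₁) = 0.372588, e^(−t/τ₂) = 0.0563091.
C₂ = 2.404·[1 − (24.5016·0.372588 − 8.40836·0.0563091)/(16.0932)] = 2.404·0.462163 = 1.11104 mg/L.

1.111 mg/L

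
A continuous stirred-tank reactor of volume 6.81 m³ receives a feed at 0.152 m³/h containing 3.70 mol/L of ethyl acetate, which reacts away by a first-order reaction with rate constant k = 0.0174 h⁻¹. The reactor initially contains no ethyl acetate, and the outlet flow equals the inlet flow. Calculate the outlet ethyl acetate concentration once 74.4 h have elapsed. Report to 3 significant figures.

Species balance: V dC/dt = Q C_in − Q C − k V C.
dC/dt = (Q/V) C_in − (Q/V + k) C; effective rate a = Q/V + k = 0.022320 + 0.0174 = 0.039720 h⁻¹.
C_ss = Q C_in/(Q + kV) = 2.0792 mol/L; C(t) = C_ss + (C₀ − C_ss) e^(−a t).
C(74.4) = 2.0792 + (-2.0792)·e^(−0.039720·74.4) = 2.0792 + (-2.0792)·0.052069 = 1.9709 mol/L.

1.97 mol/L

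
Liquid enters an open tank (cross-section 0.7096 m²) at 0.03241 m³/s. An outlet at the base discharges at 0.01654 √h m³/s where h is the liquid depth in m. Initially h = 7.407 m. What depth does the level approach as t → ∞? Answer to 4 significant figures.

Unsteady balance on liquid volume: A dh/dt = Q_in − 0.01654 √h. At steady state dh/dt = 0:
Q_in = 0.01654 √h_ss ⇒ √h_ss = 0.03241/0.01654 = 1.95949.
h_ss = 1.95949² = 3.83961 m. (Since h₀ = 7.407 m > h_ss, the level will fall toward this value.)

3.840 m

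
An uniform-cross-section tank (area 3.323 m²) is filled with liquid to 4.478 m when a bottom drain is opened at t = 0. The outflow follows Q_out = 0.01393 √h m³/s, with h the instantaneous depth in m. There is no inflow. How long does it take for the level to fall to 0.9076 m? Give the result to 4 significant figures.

A dh/dt = −Q_out = −0.01393 √h.
Separate and integrate: 2(√h − √h₀) = −(0.01393/A) t.
t = 2A(√h₀ − √h)/0.01393 = 2·3.323·(√4.478 − √0.9076)/0.01393
  = 6.64600 × (2.11613 − 0.952680) / 0.01393 = 555.081 s.

555.1 s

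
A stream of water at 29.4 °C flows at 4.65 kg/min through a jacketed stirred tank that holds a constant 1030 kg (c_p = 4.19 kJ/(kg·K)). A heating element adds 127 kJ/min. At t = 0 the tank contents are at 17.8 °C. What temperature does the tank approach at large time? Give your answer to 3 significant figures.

Heat balance on the well-mixed liquid: M c_p dT/dt = ṁ c_p (T_in − T) + 127.
At steady state dT/dt = 0 ⇒ T_ss = T_in + Q̇/(ṁ c_p) = 29.4 + 127/(4.65·4.19) = 35.918 °C.

35.9 °C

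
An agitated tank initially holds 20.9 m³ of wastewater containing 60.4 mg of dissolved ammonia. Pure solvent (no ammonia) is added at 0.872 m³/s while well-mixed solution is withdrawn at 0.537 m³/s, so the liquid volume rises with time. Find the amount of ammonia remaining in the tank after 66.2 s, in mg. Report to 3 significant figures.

18.9 mg

Let m(t) be the amount of ammonia. Volume: V(t) = V₀ + (Q_in − Q_out) t = 20.9 + 0.33500 t; V(66.2) = 43.077 m³.
Solute balance: dm/dt = 0 − Q_out C = −Q_out m/V(t).
dm/m = −Q_out dt/(V₀ + 0.33500 t); integrating gives ln(m/m₀) = −(Q_out/(Q_in−Q_out)) ln(V/V₀).
m = m₀ (V₀/V)^(Q_out/(Q_in−Q_out)) = 60.4 × (20.9/43.077)^(1.6030) = 18.947 mg.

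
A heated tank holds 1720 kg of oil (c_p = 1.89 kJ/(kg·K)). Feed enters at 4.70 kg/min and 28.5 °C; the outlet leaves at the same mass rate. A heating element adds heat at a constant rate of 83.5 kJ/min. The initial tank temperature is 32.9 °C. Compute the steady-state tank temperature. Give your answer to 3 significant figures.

Energy balance: M c_p dT/dt = ṁ c_p (T_in − T) + 83.5.
At steady state dT/dt = 0 ⇒ T_ss = T_in + Q̇/(ṁ c_p) = 28.5 + 83.5/(4.70·1.89) = 37.900 °C.

37.9 °C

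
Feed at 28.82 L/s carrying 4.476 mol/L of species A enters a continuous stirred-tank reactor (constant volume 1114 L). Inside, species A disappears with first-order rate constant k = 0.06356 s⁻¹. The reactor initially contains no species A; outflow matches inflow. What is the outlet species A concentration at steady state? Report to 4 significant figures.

V dC/dt = Q(C_in − C) − k V C.
Steady state (dC/dt = 0): C_ss = Q C_in/(Q + kV) = C_in/(1 + kV/Q).
C_ss = 28.82·4.476/(28.82 + 0.06356·1114) = 128.998/99.6258 = 1.29483 mol/L.

1.295 mol/L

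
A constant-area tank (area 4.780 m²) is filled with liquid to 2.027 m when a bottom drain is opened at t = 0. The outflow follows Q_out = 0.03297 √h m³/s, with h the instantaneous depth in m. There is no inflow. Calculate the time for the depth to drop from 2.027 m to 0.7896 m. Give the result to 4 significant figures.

A dh/dt = −Q_out = −0.03297 √h.
∫ h^(−1/2) dh = −(0.03297/A) ∫ dt, giving 2√h = 2√h₀ − (0.03297/A) t.
t = 2A(√h₀ − √h)/0.03297 = 2·4.780·(√2.027 − √0.7896)/0.03297
  = 9.56000 × (1.42373 − 0.888594) / 0.03297 = 155.168 s.

155.2 s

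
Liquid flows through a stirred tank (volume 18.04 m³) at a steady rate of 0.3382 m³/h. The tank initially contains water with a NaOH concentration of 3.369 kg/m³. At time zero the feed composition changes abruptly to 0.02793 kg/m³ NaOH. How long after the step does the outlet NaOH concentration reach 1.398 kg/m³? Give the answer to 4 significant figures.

Species balance: V dC/dt = Q(C_in − C) ⇒ τ = V/Q = 53.3412 h.
C(t) = C_in + (C₀ − C_in) e^(−t/τ). Set C = 1.398 and solve for t:
e^(−t/τ) = (C − C_in)/(C₀ − C_in) = (1.398 − 0.02793)/(3.369 − 0.02793) = 0.410069
t = −τ ln(…) = 53.3412 × 0.891429 = 47.5499 h.

47.55 h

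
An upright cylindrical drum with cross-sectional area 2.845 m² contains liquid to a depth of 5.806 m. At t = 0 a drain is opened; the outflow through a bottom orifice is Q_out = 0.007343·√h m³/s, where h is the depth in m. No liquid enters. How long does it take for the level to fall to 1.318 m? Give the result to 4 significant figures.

With no inflow, A dh/dt = −0.007343 √h.
Separate and integrate: 2(√h − √h₀) = −(0.007343/A) t.
t = 2A(√h₀ − √h)/0.007343 = 2·2.845·(√5.806 − √1.318)/0.007343
  = 5.69000 × (2.40956 − 1.14804) / 0.007343 = 977.538 s.

977.5 s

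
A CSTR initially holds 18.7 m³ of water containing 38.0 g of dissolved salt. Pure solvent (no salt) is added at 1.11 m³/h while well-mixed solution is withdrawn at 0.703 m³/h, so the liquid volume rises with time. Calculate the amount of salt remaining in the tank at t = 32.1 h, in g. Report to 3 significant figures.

Let m(t) be the amount of salt. Volume: V(t) = V₀ + (Q_in − Q_out) t = 18.7 + 0.40700 t; V(32.1) = 31.765 m³.
Species balance (pure solvent in): dm/dt = −Q_out · m/V(t).
Separate: dm/m = −Q_out dt/V(t) ⇒ ln(m/m₀) = −(Q_out/(Q_in−Q_out)) ln(V/V₀).
m = m₀ (V₀/V)^(Q_out/(Q_in−Q_out)) = 38.0 × (18.7/31.765)^(1.7273) = 15.217 g.

15.2 g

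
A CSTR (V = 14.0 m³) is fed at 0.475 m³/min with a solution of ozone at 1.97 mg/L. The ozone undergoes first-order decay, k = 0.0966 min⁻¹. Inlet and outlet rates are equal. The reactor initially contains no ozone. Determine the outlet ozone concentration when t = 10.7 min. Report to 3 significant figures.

0.385 mg/L

V dC/dt = Q(C_in − C) − k V C.
This is linear with rate a = Q/V + k = 0.13053 min⁻¹.
C_ss = Q C_in/(Q + kV) = 0.51207 mg/L; C(t) = C_ss + (C₀ − C_ss) e^(−a t).
C(10.7) = 0.51207 + (-0.51207)·e^(−0.13053·10.7) = 0.51207 + (-0.51207)·0.24742 = 0.38537 mg/L.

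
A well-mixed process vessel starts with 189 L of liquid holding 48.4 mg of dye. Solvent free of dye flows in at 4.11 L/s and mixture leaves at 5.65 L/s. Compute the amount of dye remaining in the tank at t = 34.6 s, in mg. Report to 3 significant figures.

14.4 mg

Let m(t) be the amount of dye. Volume: V(t) = V₀ + (Q_in − Q_out) t = 189 − 1.5400 t; V(34.6) = 135.72 L.
Solute balance: dm/dt = 0 − Q_out C = −Q_out m/V(t).
dm/m = −Q_out dt/(V₀ − 1.5400 t); integrating gives ln(m/m₀) = −(Q_out/(Q_in−Q_out)) ln(V/V₀).
m = m₀ (V₀/V)^(Q_out/(Q_in−Q_out)) = 48.4 × (189/135.72)^(-3.6688) = 14.360 mg.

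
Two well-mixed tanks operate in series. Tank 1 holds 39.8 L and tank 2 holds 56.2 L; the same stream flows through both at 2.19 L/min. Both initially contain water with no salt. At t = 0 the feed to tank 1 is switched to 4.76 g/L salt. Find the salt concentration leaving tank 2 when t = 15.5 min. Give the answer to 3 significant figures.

0.767 g/L

Each tank obeys Vᵢ dCᵢ/dt = Q(Cᵢ₋₁ − Cᵢ), so τᵢ = Vᵢ/Q.
τ₁ = 39.8/2.19 = 18.174 min; τ₂ = 56.2/2.19 = 25.662 min.
Tank 1: C₁ = C_in(1 − e^(−t/τ₁)). Tank 2 (τ₁ ≠ τ₂): C₂ = C_in[1 − (τ₁ e^(−t/τ₁) − τ₂ e^(−t/τ₂))/(τ₁ − τ₂)].
At t = 15.5: e^(−t/τ₁) = 0.42618, e^(−t/τ₂) = 0.54662.
C₂ = 4.76·[1 − (18.174·0.42618 − 25.662·0.54662)/(-7.4886)] = 4.76·0.16110 = 0.76684 g/L.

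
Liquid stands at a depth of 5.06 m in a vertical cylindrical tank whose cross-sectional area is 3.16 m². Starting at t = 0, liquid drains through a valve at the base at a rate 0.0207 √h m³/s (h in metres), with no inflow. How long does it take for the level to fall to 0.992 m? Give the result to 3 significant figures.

A dh/dt = −Q_out = −0.0207 √h.
Separate and integrate: 2(√h − √h₀) = −(0.0207/A) t.
t = 2A(√h₀ − √h)/0.0207 = 2·3.16·(√5.06 − √0.992)/0.0207
  = 6.3200 × (2.2494 − 0.99599) / 0.0207 = 382.70 s.

383 s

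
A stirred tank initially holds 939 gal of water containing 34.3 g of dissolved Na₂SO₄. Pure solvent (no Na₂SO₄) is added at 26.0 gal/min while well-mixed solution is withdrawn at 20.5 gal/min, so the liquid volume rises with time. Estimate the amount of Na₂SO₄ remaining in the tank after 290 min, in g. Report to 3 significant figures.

0.848 g

Let m(t) be the amount of Na₂SO₄. Volume: V(t) = V₀ + (Q_in − Q_out) t = 939 + 5.5000 t; V(290) = 2534.0 gal.
No Na₂SO₄ enters, so dm/dt = −Q_out · (m/V).
Separate: dm/m = −Q_out dt/V(t) ⇒ ln(m/m₀) = −(Q_out/(Q_in−Q_out)) ln(V/V₀).
m = m₀ (V₀/V)^(Q_out/(Q_in−Q_out)) = 34.3 × (939/2534.0)^(3.7273) = 0.84784 g.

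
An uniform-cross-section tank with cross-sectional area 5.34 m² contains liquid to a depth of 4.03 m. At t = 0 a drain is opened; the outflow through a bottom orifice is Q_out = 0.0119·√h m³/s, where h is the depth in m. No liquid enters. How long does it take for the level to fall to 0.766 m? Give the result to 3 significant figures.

1020 s

A dh/dt = −Q_out = −0.0119 √h.
∫ h^(−1/2) dh = −(0.0119/A) ∫ dt, giving 2√h = 2√h₀ − (0.0119/A) t.
t = 2A(√h₀ − √h)/0.0119 = 2·5.34·(√4.03 − √0.766)/0.0119
  = 10.680 × (2.0075 − 0.87521) / 0.0119 = 1016.2 s.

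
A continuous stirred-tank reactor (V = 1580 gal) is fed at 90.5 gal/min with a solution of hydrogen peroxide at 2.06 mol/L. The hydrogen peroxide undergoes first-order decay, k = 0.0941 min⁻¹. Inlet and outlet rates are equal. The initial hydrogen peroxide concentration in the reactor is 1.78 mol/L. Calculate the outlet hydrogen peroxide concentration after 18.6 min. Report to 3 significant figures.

0.839 mol/L

Species balance: V dC/dt = Q C_in − Q C − k V C.
This is linear with rate a = Q/V + k = 0.15138 min⁻¹.
C_ss = Q C_in/(Q + kV) = 0.77946 mol/L; C(t) = C_ss + (C₀ − C_ss) e^(−a t).
C(18.6) = 0.77946 + (1.0005)·e^(−0.15138·18.6) = 0.77946 + (1.0005)·0.059866 = 0.83936 mol/L.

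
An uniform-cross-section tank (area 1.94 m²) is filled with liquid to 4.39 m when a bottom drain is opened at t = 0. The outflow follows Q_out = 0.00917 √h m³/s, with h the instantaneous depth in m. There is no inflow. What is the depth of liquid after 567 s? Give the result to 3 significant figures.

0.570 m

A dh/dt = −Q_out = −0.00917 √h.
This is separable: 2 d(√h)/dt = −0.00917/A, so √h = √h₀ − (0.00917/(2A)) t.
√h = √4.39 − 0.00917·567/(2·1.94) = 2.0952 − 1.3400 = 0.75518.
h = 0.75518² = 0.57030 m.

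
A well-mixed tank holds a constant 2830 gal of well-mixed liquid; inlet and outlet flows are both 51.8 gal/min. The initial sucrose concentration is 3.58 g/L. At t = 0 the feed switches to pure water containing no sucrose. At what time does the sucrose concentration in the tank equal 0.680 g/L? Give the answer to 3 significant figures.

Species balance on the tank: V dC/dt = Q(C_in − C), so τ = V/Q = 54.633 min.
C(t) = C_in + (C₀ − C_in) e^(−t/τ). Set C = 0.680 and solve for t:
e^(−t/τ) = (C − C_in)/(C₀ − C_in) = (0.680 − 0)/(3.58 − 0) = 0.18994
t = −τ ln(…) = 54.633 × 1.6610 = 90.747 min.

90.7 min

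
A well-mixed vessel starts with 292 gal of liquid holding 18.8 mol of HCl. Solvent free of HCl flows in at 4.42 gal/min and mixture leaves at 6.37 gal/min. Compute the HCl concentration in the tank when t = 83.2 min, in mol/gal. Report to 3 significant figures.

0.0102 mol/gal

Let m(t) be the amount of HCl. Volume: V(t) = V₀ + (Q_in − Q_out) t = 292 − 1.9500 t; V(83.2) = 129.76 gal.
Species balance (pure solvent in): dm/dt = −Q_out · m/V(t).
Separate: dm/m = −Q_out dt/V(t) ⇒ ln(m/m₀) = −(Q_out/(Q_in−Q_out)) ln(V/V₀).
m = m₀ (V₀/V)^(Q_out/(Q_in−Q_out)) = 18.8 × (292/129.76)^(-3.2667) = 1.3289 mol.
C = m/V = 1.3289/129.76 = 0.010241 mol/gal.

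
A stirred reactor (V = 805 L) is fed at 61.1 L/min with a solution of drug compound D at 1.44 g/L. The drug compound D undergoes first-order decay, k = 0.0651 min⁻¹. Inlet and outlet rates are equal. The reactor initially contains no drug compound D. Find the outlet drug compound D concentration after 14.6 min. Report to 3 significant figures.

0.676 g/L

Species balance: V dC/dt = Q C_in − Q C − k V C.
dC/dt = (Q/V) C_in − (Q/V + k) C; effective rate a = Q/V + k = 0.075901 + 0.0651 = 0.14100 min⁻¹.
C_ss = Q C_in/(Q + kV) = 0.77515 g/L; C(t) = C_ss + (C₀ − C_ss) e^(−a t).
C(14.6) = 0.77515 + (-0.77515)·e^(−0.14100·14.6) = 0.77515 + (-0.77515)·0.12763 = 0.67622 g/L.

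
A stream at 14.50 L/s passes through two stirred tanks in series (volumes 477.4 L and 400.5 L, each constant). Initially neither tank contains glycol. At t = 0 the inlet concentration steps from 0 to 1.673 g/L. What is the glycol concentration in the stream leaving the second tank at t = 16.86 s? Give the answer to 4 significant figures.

0.1815 g/L

Time constants: τᵢ = Vᵢ/Q for each well-mixed tank.
τ₁ = 477.4/14.50 = 32.9241 s; τ₂ = 400.5/14.50 = 27.6207 s.
Tank 1: C₁ = C_in(1 − e^(−t/τ₁)). Tank 2 (τ₁ ≠ τ₂): C₂ = C_in[1 − (τ₁ e^(−t/τ₁) − τ₂ e^(−t/τ₂))/(τ₁ − τ₂)].
At t = 16.86: e^(−t/τ₁) = 0.599244, e^(−t/τ₂) = 0.543127.
C₂ = 1.673·[1 − (32.9241·0.599244 − 27.6207·0.543127)/(5.30345)] = 1.673·0.108495 = 0.181512 g/L.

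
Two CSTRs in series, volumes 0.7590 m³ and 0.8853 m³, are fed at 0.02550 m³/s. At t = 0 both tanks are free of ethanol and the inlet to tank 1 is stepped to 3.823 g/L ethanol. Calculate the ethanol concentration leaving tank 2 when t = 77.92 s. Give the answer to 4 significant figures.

Species balance on tank i: dCᵢ/dt = (Cᵢ₋₁ − Cᵢ)/τᵢ with τᵢ = Vᵢ/Q.
τ₁ = 0.7590/0.02550 = 29.7647 s; τ₂ = 0.8853/0.02550 = 34.7176 s.
Tank 1: C₁ = C_in(1 − e^(−t/τ₁)). Tank 2 (τ₁ ≠ τ₂): C₂ = C_in[1 − (τ₁ e^(−t/τ₁) − τ₂ e^(−t/τ₂))/(τ₁ − τ₂)].
At t = 77.92: e^(−t/τ₁) = 0.0729584, e^(−t/τ₂) = 0.105992.
C₂ = 3.823·[1 − (29.7647·0.0729584 − 34.7176·0.105992)/(-4.95294)] = 3.823·0.695493 = 2.65887 g/L.

2.659 g/L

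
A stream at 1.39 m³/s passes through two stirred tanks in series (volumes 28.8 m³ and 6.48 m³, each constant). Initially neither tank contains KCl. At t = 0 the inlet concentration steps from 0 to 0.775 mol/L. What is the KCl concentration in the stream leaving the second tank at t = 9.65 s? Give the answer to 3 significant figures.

Time constants: τᵢ = Vᵢ/Q for each well-mixed tank.
τ₁ = 28.8/1.39 = 20.719 s; τ₂ = 6.48/1.39 = 4.6619 s.
Solving the cascade with C₁(0)=C₂(0)=0 gives C₂(t) = C_in[1 − (τ₁ e^(−t/τ₁) − τ₂ e^(−t/τ₂))/(τ₁ − τ₂)].
At t = 9.65: e^(−t/τ₁) = 0.62767, e^(−t/τ₂) = 0.12619.
C₂ = 0.775·[1 − (20.719·0.62767 − 4.6619·0.12619)/(16.058)] = 0.775·0.22674 = 0.17573 mol/L.

0.176 mol/L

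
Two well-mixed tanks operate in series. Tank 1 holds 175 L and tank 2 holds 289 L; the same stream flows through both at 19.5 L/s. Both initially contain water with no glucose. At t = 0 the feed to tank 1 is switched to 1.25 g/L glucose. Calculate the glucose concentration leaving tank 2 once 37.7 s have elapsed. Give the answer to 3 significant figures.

Each tank obeys Vᵢ dCᵢ/dt = Q(Cᵢ₋₁ − Cᵢ), so τᵢ = Vᵢ/Q.
τ₁ = 175/19.5 = 8.9744 s; τ₂ = 289/19.5 = 14.821 s.
Tank 1: C₁ = C_in(1 − e^(−t/τ₁)). Tank 2 (τ₁ ≠ τ₂): C₂ = C_in[1 − (τ₁ e^(−t/τ₁) − τ₂ e^(−t/τ₂))/(τ₁ − τ₂)].
At t = 37.7: e^(−t/τ₁) = 0.014983, e^(−t/τ₂) = 0.078570.
C₂ = 1.25·[1 − (8.9744·0.014983 − 14.821·0.078570)/(-5.8462)] = 1.25·0.82382 = 1.0298 g/L.

1.03 g/L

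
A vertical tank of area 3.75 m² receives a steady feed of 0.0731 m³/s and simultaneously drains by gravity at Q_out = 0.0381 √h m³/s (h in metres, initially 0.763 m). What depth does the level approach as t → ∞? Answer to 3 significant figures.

3.68 m

A dh/dt = Q_in − 0.0381 √h. Steady state requires inflow = outflow:
Q_in = 0.0381 √h_ss ⇒ √h_ss = 0.0731/0.0381 = 1.9186.
h_ss = 1.9186² = 3.6812 m. (Since h₀ = 0.763 m < h_ss, the level will rise toward this value.)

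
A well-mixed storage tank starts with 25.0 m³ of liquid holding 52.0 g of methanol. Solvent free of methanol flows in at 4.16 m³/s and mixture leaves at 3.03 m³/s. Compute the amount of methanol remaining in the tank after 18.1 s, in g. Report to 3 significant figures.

10.5 g

Let m(t) be the amount of methanol. Volume: V(t) = V₀ + (Q_in − Q_out) t = 25.0 + 1.1300 t; V(18.1) = 45.453 m³.
Species balance (pure solvent in): dm/dt = −Q_out · m/V(t).
dm/m = −Q_out dt/(V₀ + 1.1300 t); integrating gives ln(m/m₀) = −(Q_out/(Q_in−Q_out)) ln(V/V₀).
m = m₀ (V₀/V)^(Q_out/(Q_in−Q_out)) = 52.0 × (25.0/45.453)^(2.6814) = 10.468 g.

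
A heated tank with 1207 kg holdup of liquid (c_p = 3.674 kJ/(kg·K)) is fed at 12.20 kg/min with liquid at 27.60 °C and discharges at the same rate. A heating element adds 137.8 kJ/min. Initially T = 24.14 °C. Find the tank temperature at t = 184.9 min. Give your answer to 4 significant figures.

Heat balance on the well-mixed liquid: M c_p dT/dt = ṁ c_p (T_in − T) + 137.8.
Rearrange: dT/dt = (T_ss − T)/τ with τ = M/ṁ = 98.9344 min and T_ss = T_in + Q̇/(ṁ c_p) = 30.6743 °C.
This is linear first-order; T(t) = T_ss + (T₀ − T_ss) e^(−t/τ).
T(184.9) = 30.6743 + (-6.53433)·e^(−184.9/98.9344) = 30.6743 + (-6.53433)·0.154291 = 29.6661 °C.

29.67 °C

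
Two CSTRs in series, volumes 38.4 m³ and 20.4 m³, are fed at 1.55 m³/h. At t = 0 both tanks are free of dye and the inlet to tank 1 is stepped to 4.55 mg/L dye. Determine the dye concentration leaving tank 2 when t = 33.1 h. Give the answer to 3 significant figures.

Species balance on tank i: dCᵢ/dt = (Cᵢ₋₁ − Cᵢ)/τᵢ with τᵢ = Vᵢ/Q.
τ₁ = 38.4/1.55 = 24.774 h; τ₂ = 20.4/1.55 = 13.161 h.
Solving the cascade with C₁(0)=C₂(0)=0 gives C₂(t) = C_in[1 − (τ₁ e^(−t/τ₁) − τ₂ e^(−t/τ₂))/(τ₁ − τ₂)].
At t = 33.1: e^(−t/τ₁) = 0.26288, e^(−t/τ₂) = 0.080867.
C₂ = 4.55·[1 − (24.774·0.26288 − 13.161·0.080867)/(11.613)] = 4.55·0.53084 = 2.4153 mg/L.

2.42 mg/L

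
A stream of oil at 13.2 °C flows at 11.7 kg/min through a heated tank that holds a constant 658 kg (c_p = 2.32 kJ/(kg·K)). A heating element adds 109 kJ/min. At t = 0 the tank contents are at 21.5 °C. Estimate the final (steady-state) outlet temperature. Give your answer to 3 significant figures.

17.2 °C

M c_p dT/dt = ṁ c_p (T_in − T) + Q̇.
At steady state dT/dt = 0 ⇒ T_ss = T_in + Q̇/(ṁ c_p) = 13.2 + 109/(11.7·2.32) = 17.216 °C.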